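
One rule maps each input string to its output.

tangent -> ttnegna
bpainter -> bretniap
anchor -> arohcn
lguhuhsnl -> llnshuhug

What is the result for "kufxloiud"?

kduiolxfu

Each output is the input with this applied: move the first character to the end, then reverse the string.
Working it through for "kufxloiud": intermediate "ufxloiudk", final "kduiolxfu".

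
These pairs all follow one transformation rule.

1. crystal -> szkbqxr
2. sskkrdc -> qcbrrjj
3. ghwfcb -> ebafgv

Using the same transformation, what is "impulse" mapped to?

krdhlot

Each output is the input with this applied: move the last 3 characters to the front (rotate right by 3), then shift every letter 1 place backward in the alphabet (wrapping around).
"impulse" → "lseimpu" → "krdhlot".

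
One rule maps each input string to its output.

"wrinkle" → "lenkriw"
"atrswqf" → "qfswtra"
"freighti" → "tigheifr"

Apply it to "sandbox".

The pattern: reverse the string, then swap each adjacent pair of characters (1↔2, 3↔4, ...).
Working it through for "sandbox": intermediate "xobdnas", final "oxdbans".

oxdbans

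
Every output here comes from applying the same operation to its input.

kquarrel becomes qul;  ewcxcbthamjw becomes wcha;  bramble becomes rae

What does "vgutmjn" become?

Looking at the pairs, the operation is to swap each adjacent pair of characters (1↔2, 3↔4, ...), then keep one character in every 3, starting at position 1 (positions 1st, 4th, 7th, ...).
Working it through for "vgutmjn": intermediate "gvtujmn", final "gun".

gun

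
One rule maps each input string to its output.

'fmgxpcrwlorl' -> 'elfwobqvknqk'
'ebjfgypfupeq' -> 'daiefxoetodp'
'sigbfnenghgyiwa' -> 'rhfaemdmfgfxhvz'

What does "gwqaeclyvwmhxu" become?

fvpzdbkxuvlgwt

The rule is to shift every letter 1 place backward in the alphabet (wrapping around).
For "gwqaeclyvwmhxu" the result is "fvpzdbkxuvlgwt".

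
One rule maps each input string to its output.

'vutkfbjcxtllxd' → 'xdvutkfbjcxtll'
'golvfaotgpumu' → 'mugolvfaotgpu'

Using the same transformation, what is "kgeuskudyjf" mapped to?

The pattern: move the last 2 characters to the front (rotate right by 2).
So "kgeuskudyjf" becomes "jfkgeuskudy".

jfkgeuskudy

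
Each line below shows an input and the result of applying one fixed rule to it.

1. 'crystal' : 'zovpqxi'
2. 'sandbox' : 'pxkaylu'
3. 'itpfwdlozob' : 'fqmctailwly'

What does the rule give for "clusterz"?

zirpqbow

In each case the input is transformed by: shift every letter 3 places backward in the alphabet (wrapping around).
"clusterz" → "zirpqbow".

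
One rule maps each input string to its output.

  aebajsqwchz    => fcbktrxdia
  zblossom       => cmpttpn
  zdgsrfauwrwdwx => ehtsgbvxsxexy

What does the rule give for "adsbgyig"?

etchzjh

The pattern: delete the first character, then shift every letter 1 place forward in the alphabet (wrapping around).
Starting from "adsbgyig": after the first operation, "dsbgyig"; after the second, "etchzjh".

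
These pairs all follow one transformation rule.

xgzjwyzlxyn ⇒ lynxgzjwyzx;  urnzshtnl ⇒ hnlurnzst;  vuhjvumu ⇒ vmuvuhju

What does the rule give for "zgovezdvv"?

Looking at the pairs, the operation is to move the last 3 characters to the front (rotate right by 3), then swap the first and last characters.
Starting from "zgovezdvv": after the first operation, "dvvzgovez"; after the second, "zvvzgoved".

zvvzgoved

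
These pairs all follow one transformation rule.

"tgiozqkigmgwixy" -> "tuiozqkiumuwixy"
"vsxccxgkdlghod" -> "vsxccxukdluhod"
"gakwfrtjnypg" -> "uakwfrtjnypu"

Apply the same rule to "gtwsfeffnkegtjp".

In each case the input is transformed by: replace every "g" with "u".
For "gtwsfeffnkegtjp" the result is "utwsfeffnkeutjp".

utwsfeffnkeutjp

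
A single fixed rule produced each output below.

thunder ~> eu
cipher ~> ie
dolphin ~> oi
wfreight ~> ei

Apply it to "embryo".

eo

The transformation: take characters alternately from the front and the back (1st, last, 2nd, 2nd-last, ...), then keep only the vowels.
On "embryo": the first step gives "eomybr", and the second then gives "eo".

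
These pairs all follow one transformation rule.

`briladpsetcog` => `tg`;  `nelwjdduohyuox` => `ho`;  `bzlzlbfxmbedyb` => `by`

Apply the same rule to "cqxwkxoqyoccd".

od

Looking at the pairs, the operation is to keep one character in every 3, starting at position 1 (positions 1st, 4th, 7th, ...), then delete the first 3 characters.
Applying both steps to "cqxwkxoqyoccd": "cwood", then "od".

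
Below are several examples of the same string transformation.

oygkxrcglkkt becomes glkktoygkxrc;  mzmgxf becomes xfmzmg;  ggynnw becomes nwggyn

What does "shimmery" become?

eryshimm

In each case the input is transformed by: swap the front and back halves of the string, then move the first character to the end.
For "shimmery", step one produces "meryshim"; step two turns that into "eryshimm".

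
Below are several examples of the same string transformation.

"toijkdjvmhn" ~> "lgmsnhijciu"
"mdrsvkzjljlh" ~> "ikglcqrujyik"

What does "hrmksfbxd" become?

awcgqljre

Rule — move the last 3 characters to the front (rotate right by 3), then shift every letter 1 place backward in the alphabet (wrapping around).
On "hrmksfbxd": the first step gives "bxdhrmksf", and the second then gives "awcgqljre".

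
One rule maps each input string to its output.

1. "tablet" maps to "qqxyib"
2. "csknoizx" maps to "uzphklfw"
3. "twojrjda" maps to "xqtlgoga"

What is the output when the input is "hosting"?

delpqfk

In each case the input is transformed by: shift every letter 3 places backward in the alphabet (wrapping around), then move the last character to the front.
"hosting" → "delpqfk".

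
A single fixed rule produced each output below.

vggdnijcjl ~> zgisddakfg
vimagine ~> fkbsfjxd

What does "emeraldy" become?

In each case the input is transformed by: move the last 3 characters to the front (rotate right by 3), then shift every letter 3 places backward in the alphabet (wrapping around).
On "emeraldy": the first step gives "ldyemera", and the second then gives "iavbjbox".

iavbjbox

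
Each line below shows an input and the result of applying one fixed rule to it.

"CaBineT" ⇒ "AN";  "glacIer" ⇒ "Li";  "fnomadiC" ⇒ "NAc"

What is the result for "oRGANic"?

rn

The rule is to flip the case of every letter, then keep one character in every 3, starting at position 2 (positions 2nd, 5th, 8th, ...).
So "oRGANic" becomes "rn".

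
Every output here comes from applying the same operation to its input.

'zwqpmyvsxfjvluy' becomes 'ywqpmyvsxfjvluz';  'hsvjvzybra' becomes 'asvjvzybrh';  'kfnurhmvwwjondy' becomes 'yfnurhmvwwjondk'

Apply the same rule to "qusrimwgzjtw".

wusrimwgzjtq

Looking at the pairs, the operation is to swap the first and last characters.
"qusrimwgzjtw" → "wusrimwgzjtq".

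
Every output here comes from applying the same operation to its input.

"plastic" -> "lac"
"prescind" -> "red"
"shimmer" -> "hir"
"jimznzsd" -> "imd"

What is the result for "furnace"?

The pattern: swap each adjacent pair of characters (1↔2, 3↔4, ...), then keep one character in every 3, starting at position 1 (positions 1st, 4th, 7th, ...).
So "furnace" becomes "ure".

ure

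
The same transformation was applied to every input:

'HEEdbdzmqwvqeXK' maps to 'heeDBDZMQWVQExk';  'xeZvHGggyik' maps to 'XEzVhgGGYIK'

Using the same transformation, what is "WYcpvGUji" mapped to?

wyCPVguJI

The transformation: flip the case of every letter.
Applying that to "WYcpvGUji" gives "wyCPVguJI".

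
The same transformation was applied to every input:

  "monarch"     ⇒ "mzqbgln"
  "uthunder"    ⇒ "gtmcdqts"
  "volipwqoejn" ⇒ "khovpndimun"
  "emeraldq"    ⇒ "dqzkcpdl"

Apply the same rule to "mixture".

wstqdlh

The pattern: shift every letter 1 place backward in the alphabet (wrapping around), then move the first 2 characters to the end (rotate left by 2).
Applying both steps to "mixture": "lhwstqd", then "wstqdlh".
(Check on "uthunder": → "tsgtmcdq" → "gtmcdqts" ✓)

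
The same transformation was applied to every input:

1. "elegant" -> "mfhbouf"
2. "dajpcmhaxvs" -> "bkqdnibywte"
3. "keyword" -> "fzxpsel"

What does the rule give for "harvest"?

Each output is the input with this applied: move the first character to the end, then shift every letter 1 place forward in the alphabet (wrapping around).
Applying both steps to "harvest": "arvesth", then "bswftui".
(Check on "dajpcmhaxvs": → "ajpcmhaxvsd" → "bkqdnibywte" ✓)

bswftui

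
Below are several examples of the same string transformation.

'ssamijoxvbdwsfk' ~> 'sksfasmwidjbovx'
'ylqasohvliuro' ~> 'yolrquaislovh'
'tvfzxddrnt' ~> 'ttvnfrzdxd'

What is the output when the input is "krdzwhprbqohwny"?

The transformation: take characters alternately from the front and the back (1st, last, 2nd, 2nd-last, ...).
For "krdzwhprbqohwny" the result is "kyrndwzhwohqpbr".

kyrndwzhwohqpbr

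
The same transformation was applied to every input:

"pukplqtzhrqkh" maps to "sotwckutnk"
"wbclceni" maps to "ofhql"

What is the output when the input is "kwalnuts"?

oqxwv

Looking at the pairs, the operation is to delete the first 3 characters, then shift every letter 3 places forward in the alphabet (wrapping around).
Applying both steps to "kwalnuts": "lnuts", then "oqxwv".
(Check on "wbclceni": → "lceni" → "ofhql" ✓)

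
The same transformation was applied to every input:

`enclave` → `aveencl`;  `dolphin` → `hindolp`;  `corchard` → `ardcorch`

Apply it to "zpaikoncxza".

Each output is the input with this applied: move the last 3 characters to the front (rotate right by 3).
So "zpaikoncxza" becomes "xzazpaikonc".

xzazpaikonc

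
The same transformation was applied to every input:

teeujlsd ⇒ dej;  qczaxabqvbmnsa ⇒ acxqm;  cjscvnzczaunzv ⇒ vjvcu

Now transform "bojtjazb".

The transformation: keep one character in every 3, starting at position 2 (positions 2nd, 5th, 8th, ...), then move the last character to the front.
So "bojtjazb" becomes "boj".

boj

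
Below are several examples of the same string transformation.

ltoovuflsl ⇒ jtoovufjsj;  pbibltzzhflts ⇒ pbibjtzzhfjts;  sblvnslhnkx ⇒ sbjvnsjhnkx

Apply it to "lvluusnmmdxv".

What's happening: replace every "l" with "j".
Doing the same to "lvluusnmmdxv": "jvjuusnmmdxv".

jvjuusnmmdxv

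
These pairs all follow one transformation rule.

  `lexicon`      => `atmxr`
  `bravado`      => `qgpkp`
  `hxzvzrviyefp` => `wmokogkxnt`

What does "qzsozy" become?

The transformation: shift every letter 11 places backward in the alphabet (wrapping around), then delete the last 2 characters.
For "qzsozy", step one produces "fohdon"; step two turns that into "fohd".

fohd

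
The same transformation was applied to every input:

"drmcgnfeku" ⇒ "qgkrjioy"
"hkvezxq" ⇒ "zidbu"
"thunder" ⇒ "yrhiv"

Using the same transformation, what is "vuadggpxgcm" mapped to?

The pattern: delete the first 2 characters, then shift every letter 4 places forward in the alphabet (wrapping around).
Applying that to "vuadggpxgcm" gives "ehkktbkgq".

ehkktbkgq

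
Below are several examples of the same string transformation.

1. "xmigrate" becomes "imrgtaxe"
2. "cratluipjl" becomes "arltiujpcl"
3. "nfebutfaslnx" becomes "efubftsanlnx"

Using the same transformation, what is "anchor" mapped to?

Looking at the pairs, the operation is to move the first character to the end, then swap each adjacent pair of characters (1↔2, 3↔4, ...).
Working it through for "anchor": intermediate "nchora", final "cnohar".
(Check on "xmigrate": → "migratex" → "imrgtaxe" ✓)

cnohar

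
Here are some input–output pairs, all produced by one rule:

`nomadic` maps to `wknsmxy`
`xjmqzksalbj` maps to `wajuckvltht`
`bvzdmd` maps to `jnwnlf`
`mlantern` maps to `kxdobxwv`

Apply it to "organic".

qkxsmyb

What's happening: shift every letter 10 places forward in the alphabet (wrapping around), then move the first 2 characters to the end (rotate left by 2).
Starting from "organic": after the first operation, "ybqkxsm"; after the second, "qkxsmyb".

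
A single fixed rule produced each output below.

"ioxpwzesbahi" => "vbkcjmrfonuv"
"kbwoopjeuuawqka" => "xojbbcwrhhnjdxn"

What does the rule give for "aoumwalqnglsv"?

nbhzjnydatyfi

The transformation: shift every letter 13 places forward in the alphabet (wrapping around) — i.e. ROT13.
For "aoumwalqnglsv" the result is "nbhzjnydatyfi".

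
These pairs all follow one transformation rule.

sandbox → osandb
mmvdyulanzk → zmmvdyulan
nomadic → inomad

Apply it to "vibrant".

nvibra

Each output is the input with this applied: delete the last character, then move the last character to the front.
For "vibrant", step one produces "vibran"; step two turns that into "nvibra".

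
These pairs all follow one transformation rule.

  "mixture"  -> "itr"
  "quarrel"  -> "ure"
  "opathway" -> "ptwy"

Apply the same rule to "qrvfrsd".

rfs

The rule is to keep every other character starting from the second (positions 2nd, 4th, 6th, ...).
For "qrvfrsd" the result is "rfs".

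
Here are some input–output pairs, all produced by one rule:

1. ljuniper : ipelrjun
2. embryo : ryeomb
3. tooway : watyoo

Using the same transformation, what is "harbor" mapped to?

bohrar

What's happening: swap the first and last characters, then swap the front and back halves of the string.
For "harbor", step one produces "rarboh"; step two turns that into "bohrar".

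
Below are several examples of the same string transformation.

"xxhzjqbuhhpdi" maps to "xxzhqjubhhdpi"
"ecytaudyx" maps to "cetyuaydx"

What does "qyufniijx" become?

The transformation: swap each adjacent pair of characters (1↔2, 3↔4, ...).
Applying that to "qyufniijx" gives "yqfuinjix".

yqfuinjix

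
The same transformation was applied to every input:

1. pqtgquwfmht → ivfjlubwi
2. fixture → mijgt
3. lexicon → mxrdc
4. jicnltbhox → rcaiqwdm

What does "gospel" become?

heta

The transformation: delete the first 2 characters, then shift every letter 11 places backward in the alphabet (wrapping around).
Applying both steps to "gospel": "spel", then "heta".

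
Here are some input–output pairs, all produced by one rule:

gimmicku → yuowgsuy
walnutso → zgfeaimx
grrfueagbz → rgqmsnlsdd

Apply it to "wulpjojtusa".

Rule — shift every letter 12 places forward in the alphabet (wrapping around), then move the first 3 characters to the end (rotate left by 3).
On "wulpjojtusa": the first step gives "igxbvavfgem", and the second then gives "bvavfgemigx".

bvavfgemigx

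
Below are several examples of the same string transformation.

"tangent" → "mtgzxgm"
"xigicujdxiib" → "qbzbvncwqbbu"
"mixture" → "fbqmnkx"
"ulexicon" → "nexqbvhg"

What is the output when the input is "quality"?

jntebmr

Rule — shift every letter 7 places backward in the alphabet (wrapping around).
Applying that to "quality" gives "jntebmr".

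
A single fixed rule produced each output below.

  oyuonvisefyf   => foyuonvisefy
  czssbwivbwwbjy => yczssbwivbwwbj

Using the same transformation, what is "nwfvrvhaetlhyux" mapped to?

xnwfvrvhaetlhyu

The transformation: move the last character to the front.
For "nwfvrvhaetlhyux" the result is "xnwfvrvhaetlhyu".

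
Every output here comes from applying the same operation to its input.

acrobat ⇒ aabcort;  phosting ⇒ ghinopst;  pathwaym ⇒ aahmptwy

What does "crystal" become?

aclrsty

Looking at the pairs, the operation is to sort the characters into alphabetical order.
On "crystal" that produces "aclrsty".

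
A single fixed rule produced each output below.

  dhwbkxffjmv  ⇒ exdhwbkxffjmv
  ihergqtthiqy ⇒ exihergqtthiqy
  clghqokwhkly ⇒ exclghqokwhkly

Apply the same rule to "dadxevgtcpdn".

exdadxevgtcpdn

Each output is the input with this applied: prepend "ex".
So "dadxevgtcpdn" becomes "exdadxevgtcpdn".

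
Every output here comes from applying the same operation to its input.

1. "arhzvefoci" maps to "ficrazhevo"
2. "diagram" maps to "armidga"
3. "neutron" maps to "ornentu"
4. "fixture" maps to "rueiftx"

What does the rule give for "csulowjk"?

okjscluw

In each case the input is transformed by: swap each adjacent pair of characters (1↔2, 3↔4, ...), then move the last 3 characters to the front (rotate right by 3).
Starting from "csulowjk": after the first operation, "scluwokj"; after the second, "okjscluw".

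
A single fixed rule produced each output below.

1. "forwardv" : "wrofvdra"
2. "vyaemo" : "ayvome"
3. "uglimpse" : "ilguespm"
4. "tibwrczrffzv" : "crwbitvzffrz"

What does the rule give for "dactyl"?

Looking at the pairs, the operation is to swap the front and back halves of the string, then reverse the string.
On "dactyl": the first step gives "tyldac", and the second then gives "cadlyt".

cadlyt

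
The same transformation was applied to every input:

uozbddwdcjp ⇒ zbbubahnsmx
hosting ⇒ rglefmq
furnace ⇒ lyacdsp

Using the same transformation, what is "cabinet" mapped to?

The rule is to move the first 3 characters to the end (rotate left by 3), then shift every letter 2 places backward in the alphabet (wrapping around).
Working it through for "cabinet": intermediate "inetcab", final "glcrayz".
(Check on "furnace": → "nacefur" → "lyacdsp" ✓)

glcrayz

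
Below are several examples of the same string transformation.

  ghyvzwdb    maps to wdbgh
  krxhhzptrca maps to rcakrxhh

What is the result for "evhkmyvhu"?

Each output is the input with this applied: move the last 3 characters to the front (rotate right by 3), then delete the last 3 characters.
"evhkmyvhu" → "vhuevhkmy" → "vhuevh".

vhuevh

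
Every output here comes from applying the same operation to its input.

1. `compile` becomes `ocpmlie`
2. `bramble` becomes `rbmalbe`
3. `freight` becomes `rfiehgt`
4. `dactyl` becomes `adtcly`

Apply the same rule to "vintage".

ivtngae

In each case the input is transformed by: swap each adjacent pair of characters (1↔2, 3↔4, ...).
Doing the same to "vintage": "ivtngae".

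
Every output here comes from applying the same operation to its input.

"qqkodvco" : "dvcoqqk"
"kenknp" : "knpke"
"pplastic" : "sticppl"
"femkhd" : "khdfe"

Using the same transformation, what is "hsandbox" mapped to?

dboxhsa

Each output is the input with this applied: swap the front and back halves of the string, then delete the last character.
On "hsandbox" that produces "dboxhsa".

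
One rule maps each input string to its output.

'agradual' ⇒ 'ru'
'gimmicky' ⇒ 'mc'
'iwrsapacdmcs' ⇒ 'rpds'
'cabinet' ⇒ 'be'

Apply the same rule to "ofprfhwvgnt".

The pattern: keep one character in every 3, starting at position 3 (positions 3rd, 6th, 9th, ...).
Doing the same to "ofprfhwvgnt": "phg".

phg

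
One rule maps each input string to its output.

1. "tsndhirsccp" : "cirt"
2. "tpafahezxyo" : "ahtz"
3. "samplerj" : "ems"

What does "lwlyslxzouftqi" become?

ilswz

What's happening: sort the characters into alphabetical order, then keep one character in every 3, starting at position 2 (positions 2nd, 5th, 8th, ...).
Starting from "lwlyslxzouftqi": after the first operation, "fillloqstuwxyz"; after the second, "ilswz".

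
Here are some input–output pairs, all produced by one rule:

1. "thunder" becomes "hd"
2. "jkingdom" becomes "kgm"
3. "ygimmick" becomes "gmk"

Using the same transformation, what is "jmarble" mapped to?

mb

Each output is the input with this applied: keep one character in every 3, starting at position 2 (positions 2nd, 5th, 8th, ...).
Applying that to "jmarble" gives "mb".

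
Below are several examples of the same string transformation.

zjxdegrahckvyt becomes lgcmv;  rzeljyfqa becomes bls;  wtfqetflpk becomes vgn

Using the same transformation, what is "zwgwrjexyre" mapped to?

ytzg

Looking at the pairs, the operation is to keep one character in every 3, starting at position 2 (positions 2nd, 5th, 8th, ...), then shift every letter 2 places forward in the alphabet (wrapping around).
For "zwgwrjexyre", step one produces "wrxe"; step two turns that into "ytzg".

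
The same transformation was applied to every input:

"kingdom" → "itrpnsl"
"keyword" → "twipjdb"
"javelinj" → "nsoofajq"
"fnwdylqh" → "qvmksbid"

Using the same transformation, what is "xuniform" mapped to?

twrczsnk

In each case the input is transformed by: move the last 3 characters to the front (rotate right by 3), then shift every letter 5 places forward in the alphabet (wrapping around).
"xuniform" → "twrczsnk".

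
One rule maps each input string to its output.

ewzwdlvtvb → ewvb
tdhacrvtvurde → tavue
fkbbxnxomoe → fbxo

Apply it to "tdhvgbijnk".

The rule is to keep one character in every 3, starting at position 1 (positions 1st, 4th, 7th, ...).
So "tdhvgbijnk" becomes "tvik".

tvik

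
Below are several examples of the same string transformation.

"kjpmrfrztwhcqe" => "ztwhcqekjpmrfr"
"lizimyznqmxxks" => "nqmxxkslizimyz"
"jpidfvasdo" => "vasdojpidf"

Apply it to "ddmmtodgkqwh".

What's happening: swap the front and back halves of the string.
On "ddmmtodgkqwh" that produces "dgkqwhddmmto".

dgkqwhddmmto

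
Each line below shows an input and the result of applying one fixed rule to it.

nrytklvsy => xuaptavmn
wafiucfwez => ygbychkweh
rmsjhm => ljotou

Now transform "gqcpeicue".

ewgisergk

The transformation: shift every letter 2 places forward in the alphabet (wrapping around), then move the last 3 characters to the front (rotate right by 3).
Working it through for "gqcpeicue": intermediate "isergkewg", final "ewgisergk".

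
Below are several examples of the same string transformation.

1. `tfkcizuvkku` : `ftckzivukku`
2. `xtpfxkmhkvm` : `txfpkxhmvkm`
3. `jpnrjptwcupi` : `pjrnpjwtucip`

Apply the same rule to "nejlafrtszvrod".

Rule — swap each adjacent pair of characters (1↔2, 3↔4, ...).
Applying that to "nejlafrtszvrod" gives "enljfatrzsrvdo".

enljfatrzsrvdo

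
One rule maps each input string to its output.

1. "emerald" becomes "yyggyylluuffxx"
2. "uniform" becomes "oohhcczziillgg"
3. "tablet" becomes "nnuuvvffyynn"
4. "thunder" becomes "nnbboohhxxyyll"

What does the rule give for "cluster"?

wwffoommnnyyll

The rule is to double every character, then shift every letter 6 places backward in the alphabet (wrapping around).
Applying both steps to "cluster": "cclluusstteerr", then "wwffoommnnyyll".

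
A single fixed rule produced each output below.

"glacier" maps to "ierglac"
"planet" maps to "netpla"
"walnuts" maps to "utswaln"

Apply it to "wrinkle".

What's happening: move the last 3 characters to the front (rotate right by 3).
So "wrinkle" becomes "klewrin".

klewrin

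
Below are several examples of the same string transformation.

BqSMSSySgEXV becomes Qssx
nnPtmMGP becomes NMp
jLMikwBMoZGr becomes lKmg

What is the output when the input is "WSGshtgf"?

The rule is to keep one character in every 3, starting at position 2 (positions 2nd, 5th, 8th, ...), then flip the case of every letter.
"WSGshtgf" → "Shf" → "sHF".

sHF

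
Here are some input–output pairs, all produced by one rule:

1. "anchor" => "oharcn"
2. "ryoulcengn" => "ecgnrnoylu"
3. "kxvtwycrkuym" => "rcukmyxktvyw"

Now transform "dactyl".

ytdlca

The transformation: swap the front and back halves of the string, then swap each adjacent pair of characters (1↔2, 3↔4, ...).
"dactyl" → "tyldac" → "ytdlca".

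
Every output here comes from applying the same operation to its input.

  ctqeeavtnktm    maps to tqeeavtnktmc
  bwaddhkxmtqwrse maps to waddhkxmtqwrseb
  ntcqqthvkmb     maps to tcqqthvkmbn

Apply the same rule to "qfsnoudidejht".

fsnoudidejhtq

The pattern: move the first character to the end.
For "qfsnoudidejht" the result is "fsnoudidejhtq".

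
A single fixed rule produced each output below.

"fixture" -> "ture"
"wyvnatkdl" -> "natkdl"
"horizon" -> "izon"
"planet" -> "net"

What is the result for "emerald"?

The transformation: delete the first 3 characters.
"emerald" → "rald".

rald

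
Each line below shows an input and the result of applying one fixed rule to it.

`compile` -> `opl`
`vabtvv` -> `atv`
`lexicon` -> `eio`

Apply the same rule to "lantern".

atr

The pattern: keep every other character starting from the second (positions 2nd, 4th, 6th, ...).
So "lantern" becomes "atr".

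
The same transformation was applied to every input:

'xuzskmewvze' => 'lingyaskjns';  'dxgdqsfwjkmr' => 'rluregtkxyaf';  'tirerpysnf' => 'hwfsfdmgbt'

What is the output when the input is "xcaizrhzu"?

lqownfvni

In each case the input is transformed by: shift every letter 12 places backward in the alphabet (wrapping around).
Applying that to "xcaizrhzu" gives "lqownfvni".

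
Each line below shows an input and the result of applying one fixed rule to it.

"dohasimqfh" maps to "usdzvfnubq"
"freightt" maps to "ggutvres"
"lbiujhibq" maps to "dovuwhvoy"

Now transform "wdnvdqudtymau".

hnzlgqhdqiaqj

Each output is the input with this applied: reverse the string, then shift every letter 13 places forward in the alphabet (wrapping around) — i.e. ROT13.
Applying both steps to "wdnvdqudtymau": "uamytduqdvndw", then "hnzlgqhdqiaqj".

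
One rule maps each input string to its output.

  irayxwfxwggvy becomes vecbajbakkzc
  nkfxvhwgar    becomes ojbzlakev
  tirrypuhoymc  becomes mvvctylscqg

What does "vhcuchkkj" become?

lgygloon

Looking at the pairs, the operation is to shift every letter 4 places forward in the alphabet (wrapping around), then delete the first character.
For "vhcuchkkj", step one produces "zlgygloon"; step two turns that into "lgygloon".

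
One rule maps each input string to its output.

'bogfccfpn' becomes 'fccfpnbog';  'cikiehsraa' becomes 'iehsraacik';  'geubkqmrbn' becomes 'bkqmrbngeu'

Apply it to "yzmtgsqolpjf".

tgsqolpjfyzm

Each output is the input with this applied: move the first 3 characters to the end (rotate left by 3).
Doing the same to "yzmtgsqolpjf": "tgsqolpjfyzm".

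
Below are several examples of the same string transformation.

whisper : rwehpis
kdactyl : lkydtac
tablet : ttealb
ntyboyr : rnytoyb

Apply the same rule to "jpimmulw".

In each case the input is transformed by: take characters alternately from the front and the back (1st, last, 2nd, 2nd-last, ...), then swap each adjacent pair of characters (1↔2, 3↔4, ...).
Doing the same to "jpimmulw": "wjlpuimm".

wjlpuimm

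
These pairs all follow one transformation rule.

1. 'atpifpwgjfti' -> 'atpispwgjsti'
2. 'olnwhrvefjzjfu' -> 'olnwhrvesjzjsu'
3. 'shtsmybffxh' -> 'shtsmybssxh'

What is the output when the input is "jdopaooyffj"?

Rule — replace every "f" with "s".
For "jdopaooyffj" the result is "jdopaooyssj".

jdopaooyssj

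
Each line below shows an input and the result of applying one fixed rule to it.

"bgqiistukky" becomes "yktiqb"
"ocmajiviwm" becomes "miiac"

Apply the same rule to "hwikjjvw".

wjkw

The rule is to reverse the string, then keep every other character starting from the first (positions 1st, 3rd, 5th, ...).
So "hwikjjvw" becomes "wjkw".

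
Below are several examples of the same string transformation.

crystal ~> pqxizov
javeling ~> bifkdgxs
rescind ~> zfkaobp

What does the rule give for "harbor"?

yloexo

Rule — move the first 3 characters to the end (rotate left by 3), then shift every letter 3 places backward in the alphabet (wrapping around).
Applying both steps to "harbor": "borhar", then "yloexo".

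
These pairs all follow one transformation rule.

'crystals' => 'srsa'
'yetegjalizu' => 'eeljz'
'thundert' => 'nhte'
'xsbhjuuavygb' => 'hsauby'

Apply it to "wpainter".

The pattern: keep every other character starting from the second (positions 2nd, 4th, 6th, ...), then swap each adjacent pair of characters (1↔2, 3↔4, ...).
Working it through for "wpainter": intermediate "pitr", final "iprt".

iprt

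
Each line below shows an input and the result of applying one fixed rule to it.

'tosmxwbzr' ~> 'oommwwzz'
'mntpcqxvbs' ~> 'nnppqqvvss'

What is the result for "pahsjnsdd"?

aassnndd

In each case the input is transformed by: keep every other character starting from the second (positions 2nd, 4th, 6th, ...), then double every character.
Working it through for "pahsjnsdd": intermediate "asnd", final "aassnndd".
(Check on "mntpcqxvbs": → "npqvs" → "nnppqqvvss" ✓)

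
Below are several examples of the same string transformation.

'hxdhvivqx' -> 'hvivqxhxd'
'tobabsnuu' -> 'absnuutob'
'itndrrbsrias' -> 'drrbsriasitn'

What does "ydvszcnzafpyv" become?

szcnzafpyvydv

Rule — move the first 3 characters to the end (rotate left by 3).
Doing the same to "ydvszcnzafpyv": "szcnzafpyvydv".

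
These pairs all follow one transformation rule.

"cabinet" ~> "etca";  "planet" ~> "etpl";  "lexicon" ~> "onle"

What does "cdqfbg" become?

bgcd

In each case the input is transformed by: move the last 2 characters to the front (rotate right by 2), then keep only the first 4 characters.
For "cdqfbg", step one produces "bgcdqf"; step two turns that into "bgcd".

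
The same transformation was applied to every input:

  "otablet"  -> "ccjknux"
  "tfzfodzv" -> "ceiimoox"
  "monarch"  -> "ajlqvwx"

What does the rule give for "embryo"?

ahknvx

Each output is the input with this applied: shift every letter 9 places forward in the alphabet (wrapping around), then sort the characters into alphabetical order.
Applying both steps to "embryo": "nvkahx", then "ahknvx".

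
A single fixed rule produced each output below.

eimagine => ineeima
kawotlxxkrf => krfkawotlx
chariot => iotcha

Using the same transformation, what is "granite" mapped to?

itegra

Looking at the pairs, the operation is to move the last 3 characters to the front (rotate right by 3), then delete the last character.
On "granite": the first step gives "itegran", and the second then gives "itegra".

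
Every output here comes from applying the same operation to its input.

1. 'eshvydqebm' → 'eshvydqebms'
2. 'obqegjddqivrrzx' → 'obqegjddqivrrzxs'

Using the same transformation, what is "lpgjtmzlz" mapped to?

lpgjtmzlzs

What's happening: append "s".
For "lpgjtmzlz" the result is "lpgjtmzlzs".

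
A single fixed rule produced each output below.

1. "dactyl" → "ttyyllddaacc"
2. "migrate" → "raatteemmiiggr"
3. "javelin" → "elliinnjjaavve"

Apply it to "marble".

bblleemmaarr

The transformation: double every character, then swap the front and back halves of the string.
Starting from "marble": after the first operation, "mmaarrbbllee"; after the second, "bblleemmaarr".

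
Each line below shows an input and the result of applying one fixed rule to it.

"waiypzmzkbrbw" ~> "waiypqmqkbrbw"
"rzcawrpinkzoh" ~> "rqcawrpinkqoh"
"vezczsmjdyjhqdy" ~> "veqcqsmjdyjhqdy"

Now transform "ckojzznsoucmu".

The rule is to replace every "z" with "q".
So "ckojzznsoucmu" becomes "ckojqqnsoucmu".

ckojqqnsoucmu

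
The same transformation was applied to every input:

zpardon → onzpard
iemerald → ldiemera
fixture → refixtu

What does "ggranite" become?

teggrani

The rule is to move the last 2 characters to the front (rotate right by 2).
On "ggranite" that produces "teggrani".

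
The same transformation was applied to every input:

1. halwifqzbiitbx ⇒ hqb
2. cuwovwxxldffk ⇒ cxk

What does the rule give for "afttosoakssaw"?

aow

In each case the input is transformed by: keep every other character starting from the first (positions 1st, 3rd, 5th, ...), then keep one character in every 3, starting at position 1 (positions 1st, 4th, 7th, ...).
On "afttosoakssaw": the first step gives "atooksw", and the second then gives "aow".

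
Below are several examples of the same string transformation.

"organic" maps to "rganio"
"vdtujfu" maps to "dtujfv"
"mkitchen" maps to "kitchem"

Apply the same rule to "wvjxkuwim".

In each case the input is transformed by: delete the last character, then move the first character to the end.
Starting from "wvjxkuwim": after the first operation, "wvjxkuwi"; after the second, "vjxkuwiw".

vjxkuwiw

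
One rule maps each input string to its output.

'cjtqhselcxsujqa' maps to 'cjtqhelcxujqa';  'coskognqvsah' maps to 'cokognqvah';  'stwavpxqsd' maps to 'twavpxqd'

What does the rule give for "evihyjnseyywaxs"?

Looking at the pairs, the operation is to remove every "s".
Doing the same to "evihyjnseyywaxs": "evihyjneyywax".

evihyjneyywax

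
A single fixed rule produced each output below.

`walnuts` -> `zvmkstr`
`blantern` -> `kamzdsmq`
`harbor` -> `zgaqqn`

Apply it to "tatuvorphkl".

zstsnuoqjgk

Looking at the pairs, the operation is to swap each adjacent pair of characters (1↔2, 3↔4, ...), then shift every letter 1 place backward in the alphabet (wrapping around).
So "tatuvorphkl" becomes "zstsnuoqjgk".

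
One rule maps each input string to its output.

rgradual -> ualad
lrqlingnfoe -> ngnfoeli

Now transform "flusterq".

erqst

In each case the input is transformed by: delete the first 3 characters, then move the first 2 characters to the end (rotate left by 2).
Applying that to "flusterq" gives "erqst".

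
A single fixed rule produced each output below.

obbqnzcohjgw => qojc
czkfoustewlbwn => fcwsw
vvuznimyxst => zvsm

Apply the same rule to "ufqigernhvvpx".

iuvrx

The pattern: keep one character in every 3, starting at position 1 (positions 1st, 4th, 7th, ...), then swap each adjacent pair of characters (1↔2, 3↔4, ...).
Working it through for "ufqigernhvvpx": intermediate "uirvx", final "iuvrx".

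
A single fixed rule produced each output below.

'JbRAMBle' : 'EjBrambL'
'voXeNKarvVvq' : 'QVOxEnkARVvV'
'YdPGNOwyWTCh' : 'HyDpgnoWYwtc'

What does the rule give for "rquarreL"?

The rule is to flip the case of every letter, then move the last character to the front.
On "rquarreL": the first step gives "RQUARREl", and the second then gives "lRQUARRE".

lRQUARRE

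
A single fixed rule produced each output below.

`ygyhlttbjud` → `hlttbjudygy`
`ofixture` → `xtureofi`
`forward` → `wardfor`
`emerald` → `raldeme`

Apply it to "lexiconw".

iconwlex

Rule — move the first 3 characters to the end (rotate left by 3).
For "lexiconw" the result is "iconwlex".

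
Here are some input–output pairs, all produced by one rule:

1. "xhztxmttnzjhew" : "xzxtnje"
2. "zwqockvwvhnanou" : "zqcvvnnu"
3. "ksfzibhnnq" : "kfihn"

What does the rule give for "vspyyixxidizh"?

In each case the input is transformed by: keep every other character starting from the first (positions 1st, 3rd, 5th, ...).
So "vspyyixxidizh" becomes "vpyxiih".

vpyxiih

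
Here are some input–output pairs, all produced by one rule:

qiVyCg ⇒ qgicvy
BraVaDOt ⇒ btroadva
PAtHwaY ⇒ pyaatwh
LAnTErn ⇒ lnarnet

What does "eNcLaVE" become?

eenvcal

The transformation: take characters alternately from the front and the back (1st, last, 2nd, 2nd-last, ...), then convert every letter to lowercase.
Starting from "eNcLaVE": after the first operation, "eENVcaL"; after the second, "eenvcal".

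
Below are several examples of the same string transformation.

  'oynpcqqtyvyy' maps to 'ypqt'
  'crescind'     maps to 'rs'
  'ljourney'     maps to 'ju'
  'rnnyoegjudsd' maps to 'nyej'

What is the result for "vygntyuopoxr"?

ynyo

The transformation: keep every other character starting from the second (positions 2nd, 4th, 6th, ...), then delete the last 2 characters.
So "vygntyuopoxr" becomes "ynyo".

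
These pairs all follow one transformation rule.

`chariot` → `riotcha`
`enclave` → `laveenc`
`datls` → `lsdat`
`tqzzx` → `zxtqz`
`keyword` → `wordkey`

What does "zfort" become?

In each case the input is transformed by: move the first 3 characters to the end (rotate left by 3).
Applying that to "zfort" gives "rtzfo".

rtzfo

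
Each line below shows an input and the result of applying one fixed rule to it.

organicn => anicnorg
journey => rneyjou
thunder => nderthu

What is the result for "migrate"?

Rule — move the first 3 characters to the end (rotate left by 3).
Doing the same to "migrate": "ratemig".

ratemig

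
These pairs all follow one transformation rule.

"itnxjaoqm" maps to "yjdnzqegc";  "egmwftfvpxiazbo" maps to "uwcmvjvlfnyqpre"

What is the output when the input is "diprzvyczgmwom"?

The transformation: shift every letter 10 places backward in the alphabet (wrapping around).
Applying that to "diprzvyczgmwom" gives "tyfhplospwcmec".

tyfhplospwcmec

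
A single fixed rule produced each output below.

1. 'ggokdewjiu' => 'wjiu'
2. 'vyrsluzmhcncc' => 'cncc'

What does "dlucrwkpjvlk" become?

The pattern: keep only the last 4 characters.
Doing the same to "dlucrwkpjvlk": "jvlk".

jvlk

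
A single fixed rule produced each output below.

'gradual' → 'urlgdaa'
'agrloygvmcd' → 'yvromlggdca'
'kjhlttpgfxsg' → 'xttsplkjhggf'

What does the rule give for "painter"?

The rule is to sort the characters into reverse alphabetical order.
On "painter" that produces "trpniea".

trpniea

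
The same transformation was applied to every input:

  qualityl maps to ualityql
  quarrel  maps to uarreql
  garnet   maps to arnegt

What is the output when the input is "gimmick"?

immicgk

What's happening: swap the first and last characters, then move the first character to the end.
Applying both steps to "gimmick": "kimmicg", then "immicgk".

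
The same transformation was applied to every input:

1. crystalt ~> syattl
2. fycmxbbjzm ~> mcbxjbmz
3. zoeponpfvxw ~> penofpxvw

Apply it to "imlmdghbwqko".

mlgdbhqwok

The transformation: swap each adjacent pair of characters (1↔2, 3↔4, ...), then delete the first 2 characters.
Applying that to "imlmdghbwqko" gives "mlgdbhqwok".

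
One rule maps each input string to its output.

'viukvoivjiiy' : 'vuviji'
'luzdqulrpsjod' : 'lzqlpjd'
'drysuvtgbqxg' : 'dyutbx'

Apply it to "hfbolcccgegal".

hblcggl

The pattern: keep every other character starting from the first (positions 1st, 3rd, 5th, ...).
Doing the same to "hfbolcccgegal": "hblcggl".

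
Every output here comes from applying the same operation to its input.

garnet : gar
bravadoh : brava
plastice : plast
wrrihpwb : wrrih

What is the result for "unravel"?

unra

Rule — delete the last 3 characters.
So "unravel" becomes "unra".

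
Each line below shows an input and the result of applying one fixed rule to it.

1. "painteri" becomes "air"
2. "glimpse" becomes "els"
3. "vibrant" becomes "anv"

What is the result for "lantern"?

In each case the input is transformed by: sort the characters into alphabetical order, then keep one character in every 3, starting at position 1 (positions 1st, 4th, 7th, ...).
Starting from "lantern": after the first operation, "aelnnrt"; after the second, "ant".

ant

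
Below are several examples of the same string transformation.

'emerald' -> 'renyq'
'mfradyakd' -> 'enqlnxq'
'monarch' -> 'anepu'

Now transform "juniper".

avcre

The rule is to shift every letter 13 places forward in the alphabet (wrapping around) — i.e. ROT13, then delete the first 2 characters.
For "juniper", step one produces "whavcre"; step two turns that into "avcre".
(Check on "mfradyakd": → "zsenqlnxq" → "enqlnxq" ✓)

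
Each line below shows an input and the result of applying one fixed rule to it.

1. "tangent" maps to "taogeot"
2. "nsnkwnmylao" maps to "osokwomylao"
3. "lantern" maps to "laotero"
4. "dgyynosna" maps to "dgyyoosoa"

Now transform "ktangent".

ktaogeot

Each output is the input with this applied: replace every "n" with "o".
On "ktangent" that produces "ktaogeot".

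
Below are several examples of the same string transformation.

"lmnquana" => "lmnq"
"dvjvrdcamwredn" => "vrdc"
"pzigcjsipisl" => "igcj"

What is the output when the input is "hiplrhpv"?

The transformation: swap the front and back halves of the string, then keep only the last 4 characters.
Applying both steps to "hiplrhpv": "rhpvhipl", then "hipl".

hipl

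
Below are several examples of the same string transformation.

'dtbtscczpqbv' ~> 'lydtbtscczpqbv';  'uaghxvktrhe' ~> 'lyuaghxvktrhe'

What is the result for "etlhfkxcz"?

lyetlhfkxcz

The rule is to prepend "ly".
For "etlhfkxcz" the result is "lyetlhfkxcz".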